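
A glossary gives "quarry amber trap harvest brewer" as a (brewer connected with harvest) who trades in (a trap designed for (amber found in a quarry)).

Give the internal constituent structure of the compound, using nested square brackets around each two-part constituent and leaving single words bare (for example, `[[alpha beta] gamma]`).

The outermost head in the paraphrase is "brewer" (specifically "harvest brewer"), modified by "quarry amber trap".
"quarry amber trap" → head "trap", modifier "quarry amber".
"quarry amber" → head "amber", modifier "quarry".
"harvest brewer" → head "brewer", modifier "harvest".
So the structure is [[[quarry amber] trap] [harvest brewer]].

[[[quarry amber] trap] [harvest brewer]]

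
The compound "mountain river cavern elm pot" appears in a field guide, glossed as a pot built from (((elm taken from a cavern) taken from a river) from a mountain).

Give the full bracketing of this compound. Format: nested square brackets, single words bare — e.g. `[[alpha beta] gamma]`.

[[mountain [river [cavern elm]]] pot]

At the top level: head "pot"; modifier "mountain river cavern elm".
Within "mountain river cavern elm", the head is "elm" (specifically "river cavern elm") and the modifier is "mountain".
Within "river cavern elm", the head is "elm" (specifically "cavern elm") and the modifier is "river".
Within "cavern elm", the head is "elm" and the modifier is "cavern".
So the structure is [[mountain [river [cavern elm]]] pot].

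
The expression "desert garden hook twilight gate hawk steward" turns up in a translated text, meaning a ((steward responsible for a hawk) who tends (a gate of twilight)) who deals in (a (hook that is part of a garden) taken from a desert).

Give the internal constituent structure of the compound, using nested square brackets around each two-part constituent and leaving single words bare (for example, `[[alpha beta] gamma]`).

[[desert [garden hook]] [[twilight gate] [hawk steward]]]

The outermost head in the paraphrase is "steward" (specifically "twilight gate hawk steward"), modified by "desert garden hook".
Inside "desert garden hook": head "hook" (specifically "garden hook"), modifier "desert".
Inside "garden hook": head "hook", modifier "garden".
Inside "twilight gate hawk steward": head "steward" (specifically "hawk steward"), modifier "twilight gate".
Inside "twilight gate": head "gate", modifier "twilight".
Inside "hawk steward": head "steward", modifier "hawk".
Putting it together: [[desert [garden hook]] [[twilight gate] [hawk steward]]].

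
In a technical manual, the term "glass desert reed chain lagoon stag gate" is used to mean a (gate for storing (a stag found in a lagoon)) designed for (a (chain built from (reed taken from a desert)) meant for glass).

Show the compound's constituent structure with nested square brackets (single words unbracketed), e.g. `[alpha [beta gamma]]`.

Overall it is a kind of gate (specifically "lagoon stag gate"); the modifier is "glass desert reed chain".
"glass desert reed chain" → head "chain" (specifically "desert reed chain"), modifier "glass".
"desert reed chain" → head "chain", modifier "desert reed".
"desert reed" → head "reed", modifier "desert".
"lagoon stag gate" → head "gate", modifier "lagoon stag".
"lagoon stag" → head "stag", modifier "lagoon".
Putting it together: [[glass [[desert reed] chain]] [[lagoon stag] gate]].

[[glass [[desert reed] chain]] [[lagoon stag] gate]]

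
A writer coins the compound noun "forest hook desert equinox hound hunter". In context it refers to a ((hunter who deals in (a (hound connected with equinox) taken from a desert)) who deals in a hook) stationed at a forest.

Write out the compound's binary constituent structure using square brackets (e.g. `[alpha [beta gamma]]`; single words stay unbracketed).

Whole compound: head "hunter" (specifically "hook desert equinox hound hunter"), modifier "forest".
Within "hook desert equinox hound hunter", the head is "hunter" (specifically "desert equinox hound hunter") and the modifier is "hook".
Within "desert equinox hound hunter", the head is "hunter" and the modifier is "desert equinox hound".
Within "desert equinox hound", the head is "hound" (specifically "equinox hound") and the modifier is "desert".
Within "equinox hound", the head is "hound" and the modifier is "equinox".
Assembled: [forest [hook [[desert [equinox hound]] hunter]]].

[forest [hook [[desert [equinox hound]] hunter]]]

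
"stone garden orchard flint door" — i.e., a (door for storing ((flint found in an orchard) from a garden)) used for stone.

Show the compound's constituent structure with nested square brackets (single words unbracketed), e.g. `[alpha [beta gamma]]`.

[stone [[garden [orchard flint]] door]]

Overall it is a kind of door (specifically "garden orchard flint door"); the modifier is "stone".
Within "garden orchard flint door", the head is "door" and the modifier is "garden orchard flint".
Within "garden orchard flint", the head is "flint" (specifically "orchard flint") and the modifier is "garden".
Within "orchard flint", the head is "flint" and the modifier is "orchard".
Assembled: [stone [[garden [orchard flint]] door]].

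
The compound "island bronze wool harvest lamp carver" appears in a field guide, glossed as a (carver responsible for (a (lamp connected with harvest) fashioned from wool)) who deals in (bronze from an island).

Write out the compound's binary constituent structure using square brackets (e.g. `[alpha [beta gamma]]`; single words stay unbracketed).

[[island bronze] [[wool [harvest lamp]] carver]]

Overall it is a kind of carver (specifically "wool harvest lamp carver"); the modifier is "island bronze".
Inside "island bronze": head "bronze", modifier "island".
Inside "wool harvest lamp carver": head "carver", modifier "wool harvest lamp".
Inside "wool harvest lamp": head "lamp" (specifically "harvest lamp"), modifier "wool".
Inside "harvest lamp": head "lamp", modifier "harvest".
Putting it together: [[island bronze] [[wool [harvest lamp]] carver]].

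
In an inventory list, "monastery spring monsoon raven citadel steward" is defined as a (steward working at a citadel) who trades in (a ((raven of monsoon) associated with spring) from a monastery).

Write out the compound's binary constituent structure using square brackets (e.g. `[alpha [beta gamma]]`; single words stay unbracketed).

[[monastery [spring [monsoon raven]]] [citadel steward]]

Overall it is a kind of steward (specifically "citadel steward"); the modifier is "monastery spring monsoon raven".
"monastery spring monsoon raven" → head "raven" (specifically "spring monsoon raven"), modifier "monastery".
"spring monsoon raven" → head "raven" (specifically "monsoon raven"), modifier "spring".
"monsoon raven" → head "raven", modifier "monsoon".
"citadel steward" → head "steward", modifier "citadel".
Putting it together: [[monastery [spring [monsoon raven]]] [citadel steward]].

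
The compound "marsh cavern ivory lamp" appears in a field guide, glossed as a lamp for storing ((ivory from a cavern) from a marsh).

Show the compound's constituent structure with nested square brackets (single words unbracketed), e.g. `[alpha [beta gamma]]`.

[[marsh [cavern ivory]] lamp]

Whole compound: head "lamp", modifier "marsh cavern ivory".
Within "marsh cavern ivory", the head is "ivory" (specifically "cavern ivory") and the modifier is "marsh".
Within "cavern ivory", the head is "ivory" and the modifier is "cavern".
Putting it together: [[marsh [cavern ivory]] lamp].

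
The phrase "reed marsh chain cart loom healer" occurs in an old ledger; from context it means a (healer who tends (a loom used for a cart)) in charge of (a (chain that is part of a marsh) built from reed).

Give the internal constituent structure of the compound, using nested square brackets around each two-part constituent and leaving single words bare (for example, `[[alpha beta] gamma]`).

The outermost head in the paraphrase is "healer" (specifically "cart loom healer"), modified by "reed marsh chain".
"reed marsh chain" → head "chain" (specifically "marsh chain"), modifier "reed".
"marsh chain" → head "chain", modifier "marsh".
"cart loom healer" → head "healer", modifier "cart loom".
"cart loom" → head "loom", modifier "cart".
Assembled: [[reed [marsh chain]] [[cart loom] healer]].

[[reed [marsh chain]] [[cart loom] healer]]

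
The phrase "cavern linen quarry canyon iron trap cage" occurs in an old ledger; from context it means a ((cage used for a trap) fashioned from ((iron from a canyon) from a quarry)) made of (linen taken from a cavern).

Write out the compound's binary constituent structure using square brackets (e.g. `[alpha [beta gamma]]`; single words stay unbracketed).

The outermost head in the paraphrase is "cage" (specifically "quarry canyon iron trap cage"), modified by "cavern linen".
Inside "cavern linen": head "linen", modifier "cavern".
Inside "quarry canyon iron trap cage": head "cage" (specifically "trap cage"), modifier "quarry canyon iron".
Inside "quarry canyon iron": head "iron" (specifically "canyon iron"), modifier "quarry".
Inside "canyon iron": head "iron", modifier "canyon".
Inside "trap cage": head "cage", modifier "trap".
So the structure is [[cavern linen] [[quarry [canyon iron]] [trap cage]]].

[[cavern linen] [[quarry [canyon iron]] [trap cage]]]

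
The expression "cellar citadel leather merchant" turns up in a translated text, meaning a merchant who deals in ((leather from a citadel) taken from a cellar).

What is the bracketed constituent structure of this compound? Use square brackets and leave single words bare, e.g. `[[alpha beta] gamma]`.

Whole compound: head "merchant", modifier "cellar citadel leather".
Inside "cellar citadel leather": head "leather" (specifically "citadel leather"), modifier "cellar".
Inside "citadel leather": head "leather", modifier "citadel".
So the structure is [[cellar [citadel leather]] merchant].

[[cellar [citadel leather]] merchant]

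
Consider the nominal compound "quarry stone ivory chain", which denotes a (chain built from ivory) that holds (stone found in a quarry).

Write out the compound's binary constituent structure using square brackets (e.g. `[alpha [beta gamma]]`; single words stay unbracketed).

[[quarry stone] [ivory chain]]

The outermost head in the paraphrase is "chain" (specifically "ivory chain"), modified by "quarry stone".
Within "quarry stone", the head is "stone" and the modifier is "quarry".
Within "ivory chain", the head is "chain" and the modifier is "ivory".
Assembled: [[quarry stone] [ivory chain]].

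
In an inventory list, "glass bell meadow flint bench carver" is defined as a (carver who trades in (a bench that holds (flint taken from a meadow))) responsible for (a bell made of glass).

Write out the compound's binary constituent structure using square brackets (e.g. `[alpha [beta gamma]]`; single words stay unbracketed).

[[glass bell] [[[meadow flint] bench] carver]]

At the top level: head "carver" (specifically "meadow flint bench carver"); modifier "glass bell".
Inside "glass bell": head "bell", modifier "glass".
Inside "meadow flint bench carver": head "carver", modifier "meadow flint bench".
Inside "meadow flint bench": head "bench", modifier "meadow flint".
Inside "meadow flint": head "flint", modifier "meadow".
Putting it together: [[glass bell] [[[meadow flint] bench] carver]].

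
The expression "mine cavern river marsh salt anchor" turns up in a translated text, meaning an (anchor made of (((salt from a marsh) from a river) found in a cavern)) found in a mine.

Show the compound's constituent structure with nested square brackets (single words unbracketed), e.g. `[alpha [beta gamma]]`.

[mine [[cavern [river [marsh salt]]] anchor]]

The outermost head in the paraphrase is "anchor" (specifically "cavern river marsh salt anchor"), modified by "mine".
Inside "cavern river marsh salt anchor": head "anchor", modifier "cavern river marsh salt".
Inside "cavern river marsh salt": head "salt" (specifically "river marsh salt"), modifier "cavern".
Inside "river marsh salt": head "salt" (specifically "marsh salt"), modifier "river".
Inside "marsh salt": head "salt", modifier "marsh".
Assembled: [mine [[cavern [river [marsh salt]]] anchor]].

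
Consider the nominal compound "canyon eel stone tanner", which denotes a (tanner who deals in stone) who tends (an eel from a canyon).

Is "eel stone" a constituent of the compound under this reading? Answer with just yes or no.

The top-level split is [canyon eel] [stone tanner]; the full structure is [[canyon eel] [stone tanner]].
"eel stone" straddles a constituent boundary, so it is not a single unit.

no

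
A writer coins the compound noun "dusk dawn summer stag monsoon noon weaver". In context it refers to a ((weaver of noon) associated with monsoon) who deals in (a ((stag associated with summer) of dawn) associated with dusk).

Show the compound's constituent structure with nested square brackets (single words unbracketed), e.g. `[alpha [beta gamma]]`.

[[dusk [dawn [summer stag]]] [monsoon [noon weaver]]]

At the top level: head "weaver" (specifically "monsoon noon weaver"); modifier "dusk dawn summer stag".
"dusk dawn summer stag" → head "stag" (specifically "dawn summer stag"), modifier "dusk".
"dawn summer stag" → head "stag" (specifically "summer stag"), modifier "dawn".
"summer stag" → head "stag", modifier "summer".
"monsoon noon weaver" → head "weaver" (specifically "noon weaver"), modifier "monsoon".
"noon weaver" → head "weaver", modifier "noon".
Putting it together: [[dusk [dawn [summer stag]]] [monsoon [noon weaver]]].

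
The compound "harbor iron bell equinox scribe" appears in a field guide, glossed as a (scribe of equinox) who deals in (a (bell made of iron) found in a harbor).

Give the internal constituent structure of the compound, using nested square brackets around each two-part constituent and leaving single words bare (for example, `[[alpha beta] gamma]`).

At the top level: head "scribe" (specifically "equinox scribe"); modifier "harbor iron bell".
Inside "harbor iron bell": head "bell" (specifically "iron bell"), modifier "harbor".
Inside "iron bell": head "bell", modifier "iron".
Inside "equinox scribe": head "scribe", modifier "equinox".
Assembled: [[harbor [iron bell]] [equinox scribe]].

[[harbor [iron bell]] [equinox scribe]]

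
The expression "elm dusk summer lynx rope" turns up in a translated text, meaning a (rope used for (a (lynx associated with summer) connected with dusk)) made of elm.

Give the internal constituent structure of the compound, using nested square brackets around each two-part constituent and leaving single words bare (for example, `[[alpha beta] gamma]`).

Whole compound: head "rope" (specifically "dusk summer lynx rope"), modifier "elm".
"dusk summer lynx rope" → head "rope", modifier "dusk summer lynx".
"dusk summer lynx" → head "lynx" (specifically "summer lynx"), modifier "dusk".
"summer lynx" → head "lynx", modifier "summer".
Putting it together: [elm [[dusk [summer lynx]] rope]].

[elm [[dusk [summer lynx]] rope]]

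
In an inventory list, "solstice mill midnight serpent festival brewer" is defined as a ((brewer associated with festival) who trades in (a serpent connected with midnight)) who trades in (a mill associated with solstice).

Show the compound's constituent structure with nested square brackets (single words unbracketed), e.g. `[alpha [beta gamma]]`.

The outermost head in the paraphrase is "brewer" (specifically "midnight serpent festival brewer"), modified by "solstice mill".
Inside "solstice mill": head "mill", modifier "solstice".
Inside "midnight serpent festival brewer": head "brewer" (specifically "festival brewer"), modifier "midnight serpent".
Inside "midnight serpent": head "serpent", modifier "midnight".
Inside "festival brewer": head "brewer", modifier "festival".
So the structure is [[solstice mill] [[midnight serpent] [festival brewer]]].

[[solstice mill] [[midnight serpent] [festival brewer]]]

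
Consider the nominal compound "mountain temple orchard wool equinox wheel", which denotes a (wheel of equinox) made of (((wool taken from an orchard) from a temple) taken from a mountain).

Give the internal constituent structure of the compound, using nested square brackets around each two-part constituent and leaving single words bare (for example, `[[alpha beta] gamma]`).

The outermost head in the paraphrase is "wheel" (specifically "equinox wheel"), modified by "mountain temple orchard wool".
"mountain temple orchard wool" → head "wool" (specifically "temple orchard wool"), modifier "mountain".
"temple orchard wool" → head "wool" (specifically "orchard wool"), modifier "temple".
"orchard wool" → head "wool", modifier "orchard".
"equinox wheel" → head "wheel", modifier "equinox".
So the structure is [[mountain [temple [orchard wool]]] [equinox wheel]].

[[mountain [temple [orchard wool]]] [equinox wheel]]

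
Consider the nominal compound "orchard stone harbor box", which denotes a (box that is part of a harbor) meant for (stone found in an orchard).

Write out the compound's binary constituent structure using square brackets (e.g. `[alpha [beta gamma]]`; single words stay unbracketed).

[[orchard stone] [harbor box]]

Overall it is a kind of box (specifically "harbor box"); the modifier is "orchard stone".
Within "orchard stone", the head is "stone" and the modifier is "orchard".
Within "harbor box", the head is "box" and the modifier is "harbor".
Assembled: [[orchard stone] [harbor box]].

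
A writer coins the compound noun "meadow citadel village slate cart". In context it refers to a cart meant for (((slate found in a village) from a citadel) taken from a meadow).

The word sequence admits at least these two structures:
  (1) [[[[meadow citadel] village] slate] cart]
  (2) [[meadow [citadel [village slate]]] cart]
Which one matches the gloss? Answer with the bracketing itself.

[[meadow [citadel [village slate]]] cart]

The paraphrase's head is the "cart" part ("cart"); its modifier is "meadow citadel village slate".
That top-level split, carried through the inner groups, gives [[meadow [citadel [village slate]]] cart].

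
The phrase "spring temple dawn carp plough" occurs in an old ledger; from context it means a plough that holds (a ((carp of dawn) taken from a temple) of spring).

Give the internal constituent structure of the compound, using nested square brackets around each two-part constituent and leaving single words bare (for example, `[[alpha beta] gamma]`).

Overall it is a kind of plough; the modifier is "spring temple dawn carp".
Inside "spring temple dawn carp": head "carp" (specifically "temple dawn carp"), modifier "spring".
Inside "temple dawn carp": head "carp" (specifically "dawn carp"), modifier "temple".
Inside "dawn carp": head "carp", modifier "dawn".
Assembled: [[spring [temple [dawn carp]]] plough].

[[spring [temple [dawn carp]]] plough]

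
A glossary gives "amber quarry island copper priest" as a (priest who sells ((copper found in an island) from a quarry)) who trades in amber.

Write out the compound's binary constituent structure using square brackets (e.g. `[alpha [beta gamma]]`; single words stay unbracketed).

[amber [[quarry [island copper]] priest]]

Overall it is a kind of priest (specifically "quarry island copper priest"); the modifier is "amber".
Inside "quarry island copper priest": head "priest", modifier "quarry island copper".
Inside "quarry island copper": head "copper" (specifically "island copper"), modifier "quarry".
Inside "island copper": head "copper", modifier "island".
So the structure is [amber [[quarry [island copper]] priest]].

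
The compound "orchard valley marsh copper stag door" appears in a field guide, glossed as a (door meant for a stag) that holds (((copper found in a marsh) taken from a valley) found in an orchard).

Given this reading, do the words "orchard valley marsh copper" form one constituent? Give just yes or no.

yes

The paraphrase groups the words so that "orchard valley marsh copper" is one unit: it corresponds to a single parenthesized sub-phrase.
The full structure is [[orchard [valley [marsh copper]]] [stag door]], in which [orchard valley marsh copper] is a constituent.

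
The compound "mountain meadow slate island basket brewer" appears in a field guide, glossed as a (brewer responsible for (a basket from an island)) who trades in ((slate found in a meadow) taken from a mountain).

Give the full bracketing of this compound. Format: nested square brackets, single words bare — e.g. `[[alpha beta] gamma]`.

The outermost head in the paraphrase is "brewer" (specifically "island basket brewer"), modified by "mountain meadow slate".
"mountain meadow slate" → head "slate" (specifically "meadow slate"), modifier "mountain".
"meadow slate" → head "slate", modifier "meadow".
"island basket brewer" → head "brewer", modifier "island basket".
"island basket" → head "basket", modifier "island".
Assembled: [[mountain [meadow slate]] [[island basket] brewer]].

[[mountain [meadow slate]] [[island basket] brewer]]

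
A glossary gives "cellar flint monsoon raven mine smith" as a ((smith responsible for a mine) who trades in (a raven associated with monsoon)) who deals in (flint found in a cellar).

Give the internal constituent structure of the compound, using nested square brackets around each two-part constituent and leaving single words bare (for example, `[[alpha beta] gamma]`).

Whole compound: head "smith" (specifically "monsoon raven mine smith"), modifier "cellar flint".
Within "cellar flint", the head is "flint" and the modifier is "cellar".
Within "monsoon raven mine smith", the head is "smith" (specifically "mine smith") and the modifier is "monsoon raven".
Within "monsoon raven", the head is "raven" and the modifier is "monsoon".
Within "mine smith", the head is "smith" and the modifier is "mine".
Putting it together: [[cellar flint] [[monsoon raven] [mine smith]]].

[[cellar flint] [[monsoon raven] [mine smith]]]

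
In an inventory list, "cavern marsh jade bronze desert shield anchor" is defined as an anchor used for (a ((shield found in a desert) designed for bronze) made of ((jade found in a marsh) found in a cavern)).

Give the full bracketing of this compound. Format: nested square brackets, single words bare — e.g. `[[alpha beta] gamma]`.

Overall it is a kind of anchor; the modifier is "cavern marsh jade bronze desert shield".
Inside "cavern marsh jade bronze desert shield": head "shield" (specifically "bronze desert shield"), modifier "cavern marsh jade".
Inside "cavern marsh jade": head "jade" (specifically "marsh jade"), modifier "cavern".
Inside "marsh jade": head "jade", modifier "marsh".
Inside "bronze desert shield": head "shield" (specifically "desert shield"), modifier "bronze".
Inside "desert shield": head "shield", modifier "desert".
Putting it together: [[[cavern [marsh jade]] [bronze [desert shield]]] anchor].

[[[cavern [marsh jade]] [bronze [desert shield]]] anchor]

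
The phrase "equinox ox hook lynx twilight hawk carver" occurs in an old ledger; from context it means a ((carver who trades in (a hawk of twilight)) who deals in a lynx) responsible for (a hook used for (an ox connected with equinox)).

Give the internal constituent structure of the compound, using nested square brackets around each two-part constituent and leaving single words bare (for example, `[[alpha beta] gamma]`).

[[[equinox ox] hook] [lynx [[twilight hawk] carver]]]

Overall it is a kind of carver (specifically "lynx twilight hawk carver"); the modifier is "equinox ox hook".
Inside "equinox ox hook": head "hook", modifier "equinox ox".
Inside "equinox ox": head "ox", modifier "equinox".
Inside "lynx twilight hawk carver": head "carver" (specifically "twilight hawk carver"), modifier "lynx".
Inside "twilight hawk carver": head "carver", modifier "twilight hawk".
Inside "twilight hawk": head "hawk", modifier "twilight".
So the structure is [[[equinox ox] hook] [lynx [[twilight hawk] carver]]].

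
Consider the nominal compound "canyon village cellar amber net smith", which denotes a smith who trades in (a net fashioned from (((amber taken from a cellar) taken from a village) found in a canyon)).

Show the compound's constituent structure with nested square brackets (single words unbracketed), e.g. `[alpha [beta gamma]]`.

[[[canyon [village [cellar amber]]] net] smith]

The outermost head in the paraphrase is "smith", modified by "canyon village cellar amber net".
Within "canyon village cellar amber net", the head is "net" and the modifier is "canyon village cellar amber".
Within "canyon village cellar amber", the head is "amber" (specifically "village cellar amber") and the modifier is "canyon".
Within "village cellar amber", the head is "amber" (specifically "cellar amber") and the modifier is "village".
Within "cellar amber", the head is "amber" and the modifier is "cellar".
Assembled: [[[canyon [village [cellar amber]]] net] smith].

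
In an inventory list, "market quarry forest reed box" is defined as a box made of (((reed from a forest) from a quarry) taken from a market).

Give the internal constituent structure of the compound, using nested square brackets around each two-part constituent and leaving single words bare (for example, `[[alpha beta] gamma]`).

At the top level: head "box"; modifier "market quarry forest reed".
Within "market quarry forest reed", the head is "reed" (specifically "quarry forest reed") and the modifier is "market".
Within "quarry forest reed", the head is "reed" (specifically "forest reed") and the modifier is "quarry".
Within "forest reed", the head is "reed" and the modifier is "forest".
Putting it together: [[market [quarry [forest reed]]] box].

[[market [quarry [forest reed]]] box]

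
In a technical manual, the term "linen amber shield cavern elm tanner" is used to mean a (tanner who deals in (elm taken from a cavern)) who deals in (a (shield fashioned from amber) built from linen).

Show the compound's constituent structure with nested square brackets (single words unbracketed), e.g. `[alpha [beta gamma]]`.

Overall it is a kind of tanner (specifically "cavern elm tanner"); the modifier is "linen amber shield".
"linen amber shield" → head "shield" (specifically "amber shield"), modifier "linen".
"amber shield" → head "shield", modifier "amber".
"cavern elm tanner" → head "tanner", modifier "cavern elm".
"cavern elm" → head "elm", modifier "cavern".
Assembled: [[linen [amber shield]] [[cavern elm] tanner]].

[[linen [amber shield]] [[cavern elm] tanner]]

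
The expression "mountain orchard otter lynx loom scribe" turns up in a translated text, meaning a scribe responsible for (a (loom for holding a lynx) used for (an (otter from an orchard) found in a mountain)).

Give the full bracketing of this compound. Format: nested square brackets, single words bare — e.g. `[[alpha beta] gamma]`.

[[[mountain [orchard otter]] [lynx loom]] scribe]

Whole compound: head "scribe", modifier "mountain orchard otter lynx loom".
Within "mountain orchard otter lynx loom", the head is "loom" (specifically "lynx loom") and the modifier is "mountain orchard otter".
Within "mountain orchard otter", the head is "otter" (specifically "orchard otter") and the modifier is "mountain".
Within "orchard otter", the head is "otter" and the modifier is "orchard".
Within "lynx loom", the head is "loom" and the modifier is "lynx".
So the structure is [[[mountain [orchard otter]] [lynx loom]] scribe].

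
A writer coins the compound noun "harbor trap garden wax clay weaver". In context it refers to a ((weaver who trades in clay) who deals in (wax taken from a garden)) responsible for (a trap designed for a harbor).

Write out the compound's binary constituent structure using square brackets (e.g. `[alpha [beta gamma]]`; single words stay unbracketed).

[[harbor trap] [[garden wax] [clay weaver]]]

Whole compound: head "weaver" (specifically "garden wax clay weaver"), modifier "harbor trap".
Within "harbor trap", the head is "trap" and the modifier is "harbor".
Within "garden wax clay weaver", the head is "weaver" (specifically "clay weaver") and the modifier is "garden wax".
Within "garden wax", the head is "wax" and the modifier is "garden".
Within "clay weaver", the head is "weaver" and the modifier is "clay".
Putting it together: [[harbor trap] [[garden wax] [clay weaver]]].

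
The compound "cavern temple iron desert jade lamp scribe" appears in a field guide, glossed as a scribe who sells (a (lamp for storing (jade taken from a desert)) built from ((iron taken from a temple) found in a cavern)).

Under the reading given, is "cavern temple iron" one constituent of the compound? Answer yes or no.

The paraphrase groups the words so that "cavern temple iron" is one unit: it corresponds to a single parenthesized sub-phrase.
The full structure is [[[cavern [temple iron]] [[desert jade] lamp]] scribe], in which [cavern temple iron] is a constituent.

yes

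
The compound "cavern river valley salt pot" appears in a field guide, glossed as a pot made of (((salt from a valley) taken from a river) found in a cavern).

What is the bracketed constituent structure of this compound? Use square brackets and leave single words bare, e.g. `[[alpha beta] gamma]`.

At the top level: head "pot"; modifier "cavern river valley salt".
"cavern river valley salt" → head "salt" (specifically "river valley salt"), modifier "cavern".
"river valley salt" → head "salt" (specifically "valley salt"), modifier "river".
"valley salt" → head "salt", modifier "valley".
Putting it together: [[cavern [river [valley salt]]] pot].

[[cavern [river [valley salt]]] pot]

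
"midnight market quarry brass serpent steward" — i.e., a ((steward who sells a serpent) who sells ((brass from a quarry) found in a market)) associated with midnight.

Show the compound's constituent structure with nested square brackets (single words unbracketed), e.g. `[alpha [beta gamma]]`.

At the top level: head "steward" (specifically "market quarry brass serpent steward"); modifier "midnight".
"market quarry brass serpent steward" → head "steward" (specifically "serpent steward"), modifier "market quarry brass".
"market quarry brass" → head "brass" (specifically "quarry brass"), modifier "market".
"quarry brass" → head "brass", modifier "quarry".
"serpent steward" → head "steward", modifier "serpent".
So the structure is [midnight [[market [quarry brass]] [serpent steward]]].

[midnight [[market [quarry brass]] [serpent steward]]]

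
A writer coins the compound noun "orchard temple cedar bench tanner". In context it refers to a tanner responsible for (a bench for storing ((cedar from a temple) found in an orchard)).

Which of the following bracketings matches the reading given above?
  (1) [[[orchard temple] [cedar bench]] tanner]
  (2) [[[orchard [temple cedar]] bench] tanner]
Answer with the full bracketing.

[[[orchard [temple cedar]] bench] tanner]

The paraphrase's head is the "tanner" part ("tanner"); its modifier is "orchard temple cedar bench".
That top-level split, carried through the inner groups, gives [[[orchard [temple cedar]] bench] tanner].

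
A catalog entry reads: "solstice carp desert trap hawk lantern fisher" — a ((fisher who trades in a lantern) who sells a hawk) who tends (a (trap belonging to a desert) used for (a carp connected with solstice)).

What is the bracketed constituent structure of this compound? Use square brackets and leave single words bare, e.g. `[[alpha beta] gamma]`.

Whole compound: head "fisher" (specifically "hawk lantern fisher"), modifier "solstice carp desert trap".
Within "solstice carp desert trap", the head is "trap" (specifically "desert trap") and the modifier is "solstice carp".
Within "solstice carp", the head is "carp" and the modifier is "solstice".
Within "desert trap", the head is "trap" and the modifier is "desert".
Within "hawk lantern fisher", the head is "fisher" (specifically "lantern fisher") and the modifier is "hawk".
Within "lantern fisher", the head is "fisher" and the modifier is "lantern".
So the structure is [[[solstice carp] [desert trap]] [hawk [lantern fisher]]].

[[[solstice carp] [desert trap]] [hawk [lantern fisher]]]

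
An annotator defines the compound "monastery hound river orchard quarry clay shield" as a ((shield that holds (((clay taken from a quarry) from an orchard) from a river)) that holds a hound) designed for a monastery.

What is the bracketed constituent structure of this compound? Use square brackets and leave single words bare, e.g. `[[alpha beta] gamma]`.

Whole compound: head "shield" (specifically "hound river orchard quarry clay shield"), modifier "monastery".
Within "hound river orchard quarry clay shield", the head is "shield" (specifically "river orchard quarry clay shield") and the modifier is "hound".
Within "river orchard quarry clay shield", the head is "shield" and the modifier is "river orchard quarry clay".
Within "river orchard quarry clay", the head is "clay" (specifically "orchard quarry clay") and the modifier is "river".
Within "orchard quarry clay", the head is "clay" (specifically "quarry clay") and the modifier is "orchard".
Within "quarry clay", the head is "clay" and the modifier is "quarry".
So the structure is [monastery [hound [[river [orchard [quarry clay]]] shield]]].

[monastery [hound [[river [orchard [quarry clay]]] shield]]]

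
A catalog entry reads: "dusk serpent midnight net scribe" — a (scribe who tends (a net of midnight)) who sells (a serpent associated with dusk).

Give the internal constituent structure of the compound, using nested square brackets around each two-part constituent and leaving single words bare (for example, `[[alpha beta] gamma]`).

Whole compound: head "scribe" (specifically "midnight net scribe"), modifier "dusk serpent".
Inside "dusk serpent": head "serpent", modifier "dusk".
Inside "midnight net scribe": head "scribe", modifier "midnight net".
Inside "midnight net": head "net", modifier "midnight".
Assembled: [[dusk serpent] [[midnight net] scribe]].

[[dusk serpent] [[midnight net] scribe]]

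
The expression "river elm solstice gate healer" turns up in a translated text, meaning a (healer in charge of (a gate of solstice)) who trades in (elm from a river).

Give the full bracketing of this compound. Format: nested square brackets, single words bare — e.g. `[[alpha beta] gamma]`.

The outermost head in the paraphrase is "healer" (specifically "solstice gate healer"), modified by "river elm".
Within "river elm", the head is "elm" and the modifier is "river".
Within "solstice gate healer", the head is "healer" and the modifier is "solstice gate".
Within "solstice gate", the head is "gate" and the modifier is "solstice".
Putting it together: [[river elm] [[solstice gate] healer]].

[[river elm] [[solstice gate] healer]]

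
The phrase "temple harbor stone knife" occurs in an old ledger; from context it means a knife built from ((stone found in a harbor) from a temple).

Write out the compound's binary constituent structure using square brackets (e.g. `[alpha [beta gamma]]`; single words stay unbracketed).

[[temple [harbor stone]] knife]

At the top level: head "knife"; modifier "temple harbor stone".
"temple harbor stone" → head "stone" (specifically "harbor stone"), modifier "temple".
"harbor stone" → head "stone", modifier "harbor".
Assembled: [[temple [harbor stone]] knife].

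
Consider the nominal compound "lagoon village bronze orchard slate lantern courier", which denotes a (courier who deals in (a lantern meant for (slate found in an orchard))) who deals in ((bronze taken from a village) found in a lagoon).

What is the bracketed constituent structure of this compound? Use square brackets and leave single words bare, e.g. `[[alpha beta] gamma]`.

Overall it is a kind of courier (specifically "orchard slate lantern courier"); the modifier is "lagoon village bronze".
Within "lagoon village bronze", the head is "bronze" (specifically "village bronze") and the modifier is "lagoon".
Within "village bronze", the head is "bronze" and the modifier is "village".
Within "orchard slate lantern courier", the head is "courier" and the modifier is "orchard slate lantern".
Within "orchard slate lantern", the head is "lantern" and the modifier is "orchard slate".
Within "orchard slate", the head is "slate" and the modifier is "orchard".
So the structure is [[lagoon [village bronze]] [[[orchard slate] lantern] courier]].

[[lagoon [village bronze]] [[[orchard slate] lantern] courier]]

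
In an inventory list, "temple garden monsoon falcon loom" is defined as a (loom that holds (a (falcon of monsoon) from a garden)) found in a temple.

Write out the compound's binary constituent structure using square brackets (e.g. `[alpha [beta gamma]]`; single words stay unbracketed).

At the top level: head "loom" (specifically "garden monsoon falcon loom"); modifier "temple".
Inside "garden monsoon falcon loom": head "loom", modifier "garden monsoon falcon".
Inside "garden monsoon falcon": head "falcon" (specifically "monsoon falcon"), modifier "garden".
Inside "monsoon falcon": head "falcon", modifier "monsoon".
Putting it together: [temple [[garden [monsoon falcon]] loom]].

[temple [[garden [monsoon falcon]] loom]]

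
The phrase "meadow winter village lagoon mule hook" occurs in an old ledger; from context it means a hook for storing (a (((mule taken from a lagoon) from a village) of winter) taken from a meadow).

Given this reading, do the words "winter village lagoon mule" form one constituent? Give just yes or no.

yes

The paraphrase groups the words so that "winter village lagoon mule" is one unit: it corresponds to a single parenthesized sub-phrase.
The full structure is [[meadow [winter [village [lagoon mule]]]] hook], in which [winter village lagoon mule] is a constituent.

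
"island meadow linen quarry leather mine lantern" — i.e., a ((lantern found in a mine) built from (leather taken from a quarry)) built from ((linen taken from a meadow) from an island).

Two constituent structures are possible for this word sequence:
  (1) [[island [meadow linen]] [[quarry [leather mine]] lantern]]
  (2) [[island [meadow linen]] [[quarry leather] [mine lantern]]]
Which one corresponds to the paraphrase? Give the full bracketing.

The paraphrase's head is the "lantern" part ("quarry leather mine lantern"); its modifier is "island meadow linen".
That top-level split, carried through the inner groups, gives [[island [meadow linen]] [[quarry leather] [mine lantern]]].

[[island [meadow linen]] [[quarry leather] [mine lantern]]]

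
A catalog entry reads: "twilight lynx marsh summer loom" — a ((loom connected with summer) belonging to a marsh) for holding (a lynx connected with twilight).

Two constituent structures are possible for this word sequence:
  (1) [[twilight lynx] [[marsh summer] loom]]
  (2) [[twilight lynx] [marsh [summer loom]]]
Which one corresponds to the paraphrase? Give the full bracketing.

[[twilight lynx] [marsh [summer loom]]]

The paraphrase's head is the "loom" part ("marsh summer loom"); its modifier is "twilight lynx".
That top-level split, carried through the inner groups, gives [[twilight lynx] [marsh [summer loom]]].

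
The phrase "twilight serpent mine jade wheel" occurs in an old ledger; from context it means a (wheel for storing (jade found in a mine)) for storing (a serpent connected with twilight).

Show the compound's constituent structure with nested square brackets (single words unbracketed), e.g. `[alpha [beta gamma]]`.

[[twilight serpent] [[mine jade] wheel]]

Whole compound: head "wheel" (specifically "mine jade wheel"), modifier "twilight serpent".
Inside "twilight serpent": head "serpent", modifier "twilight".
Inside "mine jade wheel": head "wheel", modifier "mine jade".
Inside "mine jade": head "jade", modifier "mine".
Putting it together: [[twilight serpent] [[mine jade] wheel]].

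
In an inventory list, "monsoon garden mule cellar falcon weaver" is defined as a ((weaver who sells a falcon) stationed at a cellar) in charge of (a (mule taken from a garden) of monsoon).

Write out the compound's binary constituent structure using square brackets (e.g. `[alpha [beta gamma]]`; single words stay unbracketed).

At the top level: head "weaver" (specifically "cellar falcon weaver"); modifier "monsoon garden mule".
Within "monsoon garden mule", the head is "mule" (specifically "garden mule") and the modifier is "monsoon".
Within "garden mule", the head is "mule" and the modifier is "garden".
Within "cellar falcon weaver", the head is "weaver" (specifically "falcon weaver") and the modifier is "cellar".
Within "falcon weaver", the head is "weaver" and the modifier is "falcon".
Putting it together: [[monsoon [garden mule]] [cellar [falcon weaver]]].

[[monsoon [garden mule]] [cellar [falcon weaver]]]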